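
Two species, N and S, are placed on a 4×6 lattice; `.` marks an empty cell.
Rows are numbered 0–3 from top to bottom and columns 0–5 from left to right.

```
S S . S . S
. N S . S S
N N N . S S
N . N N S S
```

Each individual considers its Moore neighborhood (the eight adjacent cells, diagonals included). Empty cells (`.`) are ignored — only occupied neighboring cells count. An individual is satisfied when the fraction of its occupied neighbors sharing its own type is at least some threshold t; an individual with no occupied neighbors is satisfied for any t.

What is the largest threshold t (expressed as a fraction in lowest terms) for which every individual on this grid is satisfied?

(0,0)S 1/2
(0,1)S 2/3
(0,3)S 2/2
(0,5)S 2/2
(1,1)N 3/6
(1,2)S 2/5
(1,4)S 5/5
(1,5)S 4/4
(2,0)N 3/3
(2,1)N 5/6
(2,2)N 4/5
(2,4)S 5/6
(2,5)S 5/5
(3,0)N 2/2
(3,2)N 3/3
(3,3)N 2/4
(3,4)S 3/4
(3,5)S 3/3
The smallest same-type fraction is 2/5 at (1,2), which reduces to 2/5. Any threshold above that leaves this individual unsatisfied.

2/5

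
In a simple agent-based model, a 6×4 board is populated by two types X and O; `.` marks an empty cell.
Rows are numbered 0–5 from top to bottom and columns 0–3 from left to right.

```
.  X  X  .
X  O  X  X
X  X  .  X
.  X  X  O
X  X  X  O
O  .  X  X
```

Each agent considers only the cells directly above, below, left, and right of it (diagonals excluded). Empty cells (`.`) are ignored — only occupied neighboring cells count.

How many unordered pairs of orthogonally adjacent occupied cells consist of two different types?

9

Scan each occupied cell's neighbors to the right and below so each pair is counted once.
From row 0: 1 unlike of 3 pairs (running 1/3).
From row 1: 3 unlike of 6 pairs (running 4/9).
From row 2: 1 unlike of 3 pairs (running 5/12).
From row 3: 1 unlike of 5 pairs (running 6/17).
From row 4: 3 unlike of 6 pairs (running 9/23).
From row 5: 0 unlike of 1 pairs (running 9/24).
Total adjacent occupied pairs: 24; unlike-type pairs: 9.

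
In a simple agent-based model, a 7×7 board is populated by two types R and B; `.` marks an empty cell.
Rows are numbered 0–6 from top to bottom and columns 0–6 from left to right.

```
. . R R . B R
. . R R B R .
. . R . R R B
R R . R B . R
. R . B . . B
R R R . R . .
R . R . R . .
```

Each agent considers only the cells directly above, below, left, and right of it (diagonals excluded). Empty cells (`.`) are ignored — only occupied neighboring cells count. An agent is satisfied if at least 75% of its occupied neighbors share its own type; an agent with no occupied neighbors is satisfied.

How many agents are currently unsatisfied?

(0,2)R 2/2 ✓
(0,3)R 2/2 ✓
(0,5)B 0/2 ✗
(0,6)R 0/1 ✗
(1,2)R 3/3 ✓
(1,3)R 2/3 ✗
(1,4)B 0/3 ✗
(1,5)R 1/3 ✗
(2,2)R 1/1 ✓
(2,4)R 1/3 ✗
(2,5)R 2/3 ✗
(2,6)B 0/2 ✗
(3,0)R 1/1 ✓
(3,1)R 2/2 ✓
(3,3)R 0/2 ✗
(3,4)B 0/2 ✗
(3,6)R 0/2 ✗
(4,1)R 2/2 ✓
(4,3)B 0/1 ✗
(4,6)B 0/1 ✗
(5,0)R 2/2 ✓
(5,1)R 3/3 ✓
(5,2)R 2/2 ✓
(5,4)R 1/1 ✓
(6,0)R 1/1 ✓
(6,2)R 1/1 ✓
(6,4)R 1/1 ✓
Unsatisfied: (0,5), (0,6), (1,3), (1,4), (1,5), (2,4), (2,5), (2,6), (3,3), (3,4), (3,6), (4,3), (4,6) — 13 in total.

13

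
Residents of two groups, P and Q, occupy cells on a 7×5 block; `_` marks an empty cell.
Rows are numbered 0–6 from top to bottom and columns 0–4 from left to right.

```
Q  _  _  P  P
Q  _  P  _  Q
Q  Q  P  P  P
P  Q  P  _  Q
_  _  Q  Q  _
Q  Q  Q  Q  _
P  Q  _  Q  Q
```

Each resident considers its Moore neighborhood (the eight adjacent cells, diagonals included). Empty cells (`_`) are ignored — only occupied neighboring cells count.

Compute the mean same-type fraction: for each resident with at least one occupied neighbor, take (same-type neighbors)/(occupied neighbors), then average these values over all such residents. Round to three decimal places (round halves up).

0.628

(0,0)Q 1/1
(0,3)P 2/3
(0,4)P 1/2
(1,0)Q 3/3
(1,2)P 3/4
(1,4)Q 0/4
(2,0)Q 3/4
(2,1)Q 3/7
(2,2)P 3/5
(2,3)P 4/6
(2,4)P 1/3
(3,0)P 0/3
(3,1)Q 3/6
(3,2)P 2/6
(3,4)Q 1/3
(4,2)Q 5/6
(4,3)Q 4/5
(5,0)Q 2/3
(5,1)Q 4/5
(5,2)Q 6/6
(5,3)Q 5/5
(6,0)P 0/3
(6,1)Q 3/4
(6,3)Q 3/3
(6,4)Q 2/2
Sum over 25 residents: 1/1 + 2/3 + 1/2 + 3/3 + 3/4 + 0/4 + 3/4 + 3/7 + 3/5 + 4/6 + 1/3 + 0/3 + 3/6 + 2/6 + 1/3 + 5/6 + 4/5 + 2/3 + 4/5 + 6/6 + 5/5 + 0/3 + 3/4 + 3/3 + 2/2 = 6599/420; mean = 6599/420 ÷ 25 = 6599/10500 = 0.628476… → 0.628.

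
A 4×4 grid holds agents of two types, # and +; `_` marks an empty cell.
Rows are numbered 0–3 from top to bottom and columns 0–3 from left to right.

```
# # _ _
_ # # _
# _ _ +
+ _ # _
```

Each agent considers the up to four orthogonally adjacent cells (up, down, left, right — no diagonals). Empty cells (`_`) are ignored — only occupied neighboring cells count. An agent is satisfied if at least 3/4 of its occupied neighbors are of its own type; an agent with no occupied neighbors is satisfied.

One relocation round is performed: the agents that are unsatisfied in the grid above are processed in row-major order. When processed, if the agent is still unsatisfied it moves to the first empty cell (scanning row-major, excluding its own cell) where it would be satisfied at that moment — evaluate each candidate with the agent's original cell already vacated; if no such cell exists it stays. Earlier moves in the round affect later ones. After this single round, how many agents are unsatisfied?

Initially unsatisfied (in order): (2,0), (3,0).
  (2,0) → (0,2).
  (3,0): now satisfied by earlier moves; stays.
Resulting grid:
# # # _
_ # # _
_ _ _ +
+ _ # _
All satisfied now.

0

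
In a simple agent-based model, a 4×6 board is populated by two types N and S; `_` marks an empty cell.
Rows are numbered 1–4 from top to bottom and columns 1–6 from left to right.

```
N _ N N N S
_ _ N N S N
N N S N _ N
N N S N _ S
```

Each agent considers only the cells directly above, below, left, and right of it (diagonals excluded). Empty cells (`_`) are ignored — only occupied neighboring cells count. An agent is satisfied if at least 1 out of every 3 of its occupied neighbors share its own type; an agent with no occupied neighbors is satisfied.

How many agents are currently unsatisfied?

4

Row 1: (1,1)N 0/0 ✓ · (1,3)N 2/2 ✓ · (1,4)N 3/3 ✓ · (1,5)N 1/3 ✓ · (1,6)S 0/2 ✗
Row 2: (2,3)N 2/3 ✓ · (2,4)N 3/4 ✓ · (2,5)S 0/3 ✗ · (2,6)N 1/3 ✓
Row 3: (3,1)N 2/2 ✓ · (3,2)N 2/3 ✓ · (3,3)S 1/4 ✗ · (3,4)N 2/3 ✓ · (3,6)N 1/2 ✓
Row 4: (4,1)N 2/2 ✓ · (4,2)N 2/3 ✓ · (4,3)S 1/3 ✓ · (4,4)N 1/2 ✓ · (4,6)S 0/1 ✗
Unsatisfied: (1,6), (2,5), (3,3), (4,6) — 4 in total.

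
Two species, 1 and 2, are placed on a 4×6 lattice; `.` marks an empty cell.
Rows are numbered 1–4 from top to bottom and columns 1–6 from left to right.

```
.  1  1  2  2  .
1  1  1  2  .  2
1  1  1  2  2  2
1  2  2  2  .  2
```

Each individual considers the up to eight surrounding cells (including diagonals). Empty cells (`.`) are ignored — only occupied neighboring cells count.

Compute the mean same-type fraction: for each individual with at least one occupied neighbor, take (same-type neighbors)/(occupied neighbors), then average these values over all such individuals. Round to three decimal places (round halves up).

0.755

(1,2)1 4/4
(1,3)1 3/5
(1,4)2 2/4
(1,5)2 3/3
(2,1)1 4/4
(2,2)1 7/7
(2,3)1 5/8
(2,4)2 4/7
(2,6)2 3/3
(3,1)1 4/5
(3,2)1 6/8
(3,3)1 3/8
(3,4)2 4/6
(3,5)2 6/6
(3,6)2 3/3
(4,1)1 2/3
(4,2)2 1/5
(4,3)2 3/5
(4,4)2 3/4
(4,6)2 2/2
Sum over 20 individuals: 4/4 + 3/5 + 2/4 + 3/3 + 4/4 + 7/7 + 5/8 + 4/7 + 3/3 + 4/5 + 6/8 + 3/8 + 4/6 + 6/6 + 3/3 + 2/3 + 1/5 + 3/5 + 3/4 + 2/2 = 1586/105; mean = 1586/105 ÷ 20 = 793/1050 = 0.755238… → 0.755.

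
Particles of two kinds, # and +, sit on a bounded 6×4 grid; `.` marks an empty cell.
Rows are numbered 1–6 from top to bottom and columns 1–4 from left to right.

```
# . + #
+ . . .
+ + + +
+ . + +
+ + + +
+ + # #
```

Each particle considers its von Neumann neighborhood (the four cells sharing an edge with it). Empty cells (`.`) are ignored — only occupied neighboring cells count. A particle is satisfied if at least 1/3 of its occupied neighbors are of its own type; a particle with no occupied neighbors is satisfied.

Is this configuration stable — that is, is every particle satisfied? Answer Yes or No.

No

(1,1)# 0/1 unhappy
(1,3)+ 0/1 unhappy
(1,4)# 0/1 unhappy
(2,1)+ 1/2 ok
(3,1)+ 3/3 ok
(3,2)+ 2/2 ok
(3,3)+ 3/3 ok
(3,4)+ 2/2 ok
(4,1)+ 2/2 ok
(4,3)+ 3/3 ok
(4,4)+ 3/3 ok
(5,1)+ 3/3 ok
(5,2)+ 3/3 ok
(5,3)+ 3/4 ok
(5,4)+ 2/3 ok
(6,1)+ 2/2 ok
(6,2)+ 2/3 ok
(6,3)# 1/3 ok
(6,4)# 1/2 ok
For instance (1,1) has only 0/1 same-type neighbors, below 1/3.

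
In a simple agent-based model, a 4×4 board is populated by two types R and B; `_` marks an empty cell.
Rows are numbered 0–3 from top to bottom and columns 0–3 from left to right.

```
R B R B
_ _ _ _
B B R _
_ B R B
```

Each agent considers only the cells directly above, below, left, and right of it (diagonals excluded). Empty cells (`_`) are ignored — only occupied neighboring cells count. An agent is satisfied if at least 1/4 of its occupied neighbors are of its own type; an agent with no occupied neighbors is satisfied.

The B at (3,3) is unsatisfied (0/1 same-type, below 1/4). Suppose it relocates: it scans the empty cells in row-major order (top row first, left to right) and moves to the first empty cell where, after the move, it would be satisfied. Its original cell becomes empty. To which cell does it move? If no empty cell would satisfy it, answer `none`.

(1,0)

Vacating (3,3). Empty cells in order:
  (1,0): 1/2 same-type → satisfied — stop here.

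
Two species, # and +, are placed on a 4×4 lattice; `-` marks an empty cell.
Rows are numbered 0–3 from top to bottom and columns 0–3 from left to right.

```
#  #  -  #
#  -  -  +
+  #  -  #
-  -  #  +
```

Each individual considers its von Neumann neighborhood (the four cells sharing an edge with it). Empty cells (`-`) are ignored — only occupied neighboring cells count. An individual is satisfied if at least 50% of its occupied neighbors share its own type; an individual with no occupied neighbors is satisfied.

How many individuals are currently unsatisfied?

Row 0: (0,0)# 2/2 ok · (0,1)# 1/1 ok · (0,3)# 0/1 unhappy
Row 1: (1,0)# 1/2 ok · (1,3)+ 0/2 unhappy
Row 2: (2,0)+ 0/2 unhappy · (2,1)# 0/1 unhappy · (2,3)# 0/2 unhappy
Row 3: (3,2)# 0/1 unhappy · (3,3)+ 0/2 unhappy
Unsatisfied: (0,3), (1,3), (2,0), (2,1), (2,3), (3,2), (3,3) — 7 in total.

7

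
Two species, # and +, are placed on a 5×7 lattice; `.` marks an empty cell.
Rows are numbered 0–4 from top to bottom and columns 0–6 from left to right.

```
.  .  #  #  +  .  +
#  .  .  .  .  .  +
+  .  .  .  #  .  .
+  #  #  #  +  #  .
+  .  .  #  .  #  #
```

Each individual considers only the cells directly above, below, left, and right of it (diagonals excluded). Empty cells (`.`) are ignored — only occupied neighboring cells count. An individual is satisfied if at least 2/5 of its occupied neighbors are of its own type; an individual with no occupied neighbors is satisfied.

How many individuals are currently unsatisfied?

4

(0,2)# 1/1 ✓
(0,3)# 1/2 ✓
(0,4)+ 0/1 ✗
(0,6)+ 1/1 ✓
(1,0)# 0/1 ✗
(1,6)+ 1/1 ✓
(2,0)+ 1/2 ✓
(2,4)# 0/1 ✗
(3,0)+ 2/3 ✓
(3,1)# 1/2 ✓
(3,2)# 2/2 ✓
(3,3)# 2/3 ✓
(3,4)+ 0/3 ✗
(3,5)# 1/2 ✓
(4,0)+ 1/1 ✓
(4,3)# 1/1 ✓
(4,5)# 2/2 ✓
(4,6)# 1/1 ✓
Unsatisfied: (0,4), (1,0), (2,4), (3,4) — 4 in total.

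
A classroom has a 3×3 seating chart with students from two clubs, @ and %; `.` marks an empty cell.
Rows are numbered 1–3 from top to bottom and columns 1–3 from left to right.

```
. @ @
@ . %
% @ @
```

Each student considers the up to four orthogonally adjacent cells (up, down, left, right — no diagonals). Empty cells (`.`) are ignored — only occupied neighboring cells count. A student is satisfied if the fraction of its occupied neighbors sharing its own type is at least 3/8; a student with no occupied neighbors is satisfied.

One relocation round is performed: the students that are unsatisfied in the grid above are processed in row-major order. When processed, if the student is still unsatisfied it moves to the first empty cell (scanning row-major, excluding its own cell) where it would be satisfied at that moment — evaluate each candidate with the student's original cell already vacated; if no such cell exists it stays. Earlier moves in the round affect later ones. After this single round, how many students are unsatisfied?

Initially unsatisfied (in order): (2,1), (2,3), (3,1).
  (2,1) → (1,1).
  (2,3) → (2,1).
  (3,1): now satisfied by earlier moves; stays.
Resulting grid:
@ @ @
% . .
% @ @
All satisfied now.

0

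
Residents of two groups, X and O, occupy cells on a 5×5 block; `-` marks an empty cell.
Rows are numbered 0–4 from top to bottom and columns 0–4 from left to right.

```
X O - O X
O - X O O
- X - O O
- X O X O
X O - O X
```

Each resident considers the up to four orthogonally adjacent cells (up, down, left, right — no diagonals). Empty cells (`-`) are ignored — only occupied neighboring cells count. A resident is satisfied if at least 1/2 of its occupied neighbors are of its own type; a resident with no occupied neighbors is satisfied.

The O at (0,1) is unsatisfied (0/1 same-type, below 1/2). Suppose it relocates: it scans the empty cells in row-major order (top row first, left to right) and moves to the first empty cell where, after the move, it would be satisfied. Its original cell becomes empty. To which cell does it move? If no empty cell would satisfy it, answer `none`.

(0,2)

Vacating (0,1). Empty cells in order:
  (0,2): 1/2 same-type → satisfied — stop here.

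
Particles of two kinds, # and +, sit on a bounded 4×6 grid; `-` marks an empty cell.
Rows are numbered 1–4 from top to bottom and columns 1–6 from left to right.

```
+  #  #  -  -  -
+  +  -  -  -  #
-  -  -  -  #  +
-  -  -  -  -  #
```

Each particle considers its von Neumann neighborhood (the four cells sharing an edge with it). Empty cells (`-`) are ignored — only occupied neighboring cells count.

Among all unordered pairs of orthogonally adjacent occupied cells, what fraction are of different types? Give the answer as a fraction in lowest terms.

Scan each occupied cell's neighbors to the right and below so each pair is counted once.
Row 1: +(1,1)–#(1,2)≠ +(1,1)–+(2,1)= #(1,2)–#(1,3)= #(1,2)–+(2,2)≠  → 2/4 unlike.
Row 2: +(2,1)–+(2,2)= #(2,6)–+(3,6)≠  → 1/2 unlike.
Row 3: #(3,5)–+(3,6)≠ +(3,6)–#(4,6)≠  → 2/2 unlike.
Total adjacent occupied pairs: 8; unlike-type pairs: 5.
5/8 is already in lowest terms.

5/8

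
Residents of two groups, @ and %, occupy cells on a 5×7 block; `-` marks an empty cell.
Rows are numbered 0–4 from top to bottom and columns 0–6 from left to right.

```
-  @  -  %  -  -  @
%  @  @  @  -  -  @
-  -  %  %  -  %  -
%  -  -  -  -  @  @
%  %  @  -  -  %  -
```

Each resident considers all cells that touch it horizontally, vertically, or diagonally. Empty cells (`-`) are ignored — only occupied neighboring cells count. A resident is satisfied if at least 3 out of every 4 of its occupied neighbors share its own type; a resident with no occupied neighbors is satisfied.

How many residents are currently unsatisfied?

Row 0: (0,1)@ 2/3 ✗ · (0,3)% 0/2 ✗ · (0,6)@ 1/1 ✓
Row 1: (1,0)% 0/2 ✗ · (1,1)@ 2/4 ✗ · (1,2)@ 3/6 ✗ · (1,3)@ 1/4 ✗ · (1,6)@ 1/2 ✗
Row 2: (2,2)% 1/4 ✗ · (2,3)% 1/3 ✗ · (2,5)% 0/3 ✗
Row 3: (3,0)% 2/2 ✓ · (3,5)@ 1/3 ✗ · (3,6)@ 1/3 ✗
Row 4: (4,0)% 2/2 ✓ · (4,1)% 2/3 ✗ · (4,2)@ 0/1 ✗ · (4,5)% 0/2 ✗
Unsatisfied: (0,1), (0,3), (1,0), (1,1), (1,2), (1,3), (1,6), (2,2), (2,3), (2,5), (3,5), (3,6), (4,1), (4,2), (4,5) — 15 in total.

15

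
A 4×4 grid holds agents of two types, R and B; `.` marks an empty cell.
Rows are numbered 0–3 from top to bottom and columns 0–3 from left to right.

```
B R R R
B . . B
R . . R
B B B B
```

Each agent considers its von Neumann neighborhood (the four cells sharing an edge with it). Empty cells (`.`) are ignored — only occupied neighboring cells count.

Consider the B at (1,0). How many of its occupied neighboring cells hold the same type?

1

Occupied neighbors of (1,0): (0,0)=B, (2,0)=R.
Same type (B): 1 of 2.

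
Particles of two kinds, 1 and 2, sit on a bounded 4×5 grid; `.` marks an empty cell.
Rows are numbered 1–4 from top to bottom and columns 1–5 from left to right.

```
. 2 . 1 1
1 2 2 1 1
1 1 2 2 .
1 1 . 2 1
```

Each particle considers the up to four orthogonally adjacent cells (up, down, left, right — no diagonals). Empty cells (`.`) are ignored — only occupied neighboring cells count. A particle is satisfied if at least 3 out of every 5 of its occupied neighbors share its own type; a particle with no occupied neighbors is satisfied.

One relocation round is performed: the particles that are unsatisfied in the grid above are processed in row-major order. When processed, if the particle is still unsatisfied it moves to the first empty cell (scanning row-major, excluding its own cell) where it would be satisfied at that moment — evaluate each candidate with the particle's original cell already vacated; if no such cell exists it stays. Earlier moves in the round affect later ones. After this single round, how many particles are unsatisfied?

3

Initially unsatisfied (in order): (2,1), (2,2), (2,4), (3,2), (4,4), (4,5).
  (2,1) → (3,5).
  (2,2): now satisfied by earlier moves; stays.
  (2,4): no empty cell satisfies it; stays.
  (3,2): no empty cell satisfies it; stays.
  (4,4) → (1,1).
  (4,5): now satisfied by earlier moves; stays.
Resulting grid:
2 2 . 1 1
. 2 2 1 1
1 1 2 2 1
1 1 . . 1
Unsatisfied now: (2,4), (3,2), (3,4).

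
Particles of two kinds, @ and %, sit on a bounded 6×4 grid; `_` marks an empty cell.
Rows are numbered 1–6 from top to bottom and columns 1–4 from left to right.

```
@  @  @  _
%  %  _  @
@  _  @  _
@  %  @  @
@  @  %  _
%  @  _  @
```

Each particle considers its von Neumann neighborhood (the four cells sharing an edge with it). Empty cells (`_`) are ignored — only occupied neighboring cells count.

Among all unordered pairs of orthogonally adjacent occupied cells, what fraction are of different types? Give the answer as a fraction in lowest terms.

Scan each occupied cell's neighbors to the right and below so each pair is counted once.
Row 1: @(1,1)–@(1,2)= @(1,1)–%(2,1)≠ @(1,2)–@(1,3)= @(1,2)–%(2,2)≠  → 2/4 unlike.
Row 2: %(2,1)–%(2,2)= %(2,1)–@(3,1)≠  → 1/2 unlike.
Row 3: @(3,1)–@(4,1)= @(3,3)–@(4,3)=  → 0/2 unlike.
Row 4: @(4,1)–%(4,2)≠ @(4,1)–@(5,1)= %(4,2)–@(4,3)≠ %(4,2)–@(5,2)≠ @(4,3)–@(4,4)= @(4,3)–%(5,3)≠  → 4/6 unlike.
Row 5: @(5,1)–@(5,2)= @(5,1)–%(6,1)≠ @(5,2)–%(5,3)≠ @(5,2)–@(6,2)=  → 2/4 unlike.
Row 6: %(6,1)–@(6,2)≠  → 1/1 unlike.
Total adjacent occupied pairs: 19; unlike-type pairs: 10.
10/19 is already in lowest terms.

10/19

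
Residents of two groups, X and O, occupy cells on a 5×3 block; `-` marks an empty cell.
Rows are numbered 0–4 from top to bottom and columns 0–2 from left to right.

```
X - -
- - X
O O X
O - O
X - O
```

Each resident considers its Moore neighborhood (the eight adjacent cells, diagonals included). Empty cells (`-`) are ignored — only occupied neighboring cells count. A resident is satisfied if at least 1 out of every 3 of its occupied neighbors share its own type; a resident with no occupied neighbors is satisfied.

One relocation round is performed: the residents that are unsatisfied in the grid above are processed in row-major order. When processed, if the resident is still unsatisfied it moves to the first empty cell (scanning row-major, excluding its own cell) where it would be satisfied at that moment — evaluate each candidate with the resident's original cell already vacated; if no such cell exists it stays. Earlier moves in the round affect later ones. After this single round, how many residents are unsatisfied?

Initially unsatisfied (in order): (4,0).
  (4,0) → (0,1).
Resulting grid:
X X -
- - X
O O X
O - O
- - O
All satisfied now.

0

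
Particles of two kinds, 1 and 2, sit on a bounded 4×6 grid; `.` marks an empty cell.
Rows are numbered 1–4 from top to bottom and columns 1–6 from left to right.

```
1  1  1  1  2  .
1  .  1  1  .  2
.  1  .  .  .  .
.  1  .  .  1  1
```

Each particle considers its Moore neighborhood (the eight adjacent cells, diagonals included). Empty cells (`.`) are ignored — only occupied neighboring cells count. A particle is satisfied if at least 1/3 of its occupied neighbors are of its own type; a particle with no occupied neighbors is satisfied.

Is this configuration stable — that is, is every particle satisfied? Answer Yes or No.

(1,1)1 2/2 ✓
(1,2)1 4/4 ✓
(1,3)1 4/4 ✓
(1,4)1 3/4 ✓
(1,5)2 1/3 ✓
(2,1)1 3/3 ✓
(2,3)1 5/5 ✓
(2,4)1 3/4 ✓
(2,6)2 1/1 ✓
(3,2)1 3/3 ✓
(4,2)1 1/1 ✓
(4,5)1 1/1 ✓
(4,6)1 1/1 ✓
All meet the threshold, so the configuration is stable.

Yes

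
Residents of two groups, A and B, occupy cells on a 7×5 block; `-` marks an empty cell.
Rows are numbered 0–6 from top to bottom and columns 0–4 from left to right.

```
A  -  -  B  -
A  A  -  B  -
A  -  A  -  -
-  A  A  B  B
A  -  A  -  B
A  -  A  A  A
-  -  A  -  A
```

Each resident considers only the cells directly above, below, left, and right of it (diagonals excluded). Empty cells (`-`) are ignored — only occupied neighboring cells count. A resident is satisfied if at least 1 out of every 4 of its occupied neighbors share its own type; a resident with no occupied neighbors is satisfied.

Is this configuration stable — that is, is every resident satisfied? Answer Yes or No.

Yes

(0,0)A 1/1 ✓
(0,3)B 1/1 ✓
(1,0)A 3/3 ✓
(1,1)A 1/1 ✓
(1,3)B 1/1 ✓
(2,0)A 1/1 ✓
(2,2)A 1/1 ✓
(3,1)A 1/1 ✓
(3,2)A 3/4 ✓
(3,3)B 1/2 ✓
(3,4)B 2/2 ✓
(4,0)A 1/1 ✓
(4,2)A 2/2 ✓
(4,4)B 1/2 ✓
(5,0)A 1/1 ✓
(5,2)A 3/3 ✓
(5,3)A 2/2 ✓
(5,4)A 2/3 ✓
(6,2)A 1/1 ✓
(6,4)A 1/1 ✓
All meet the threshold, so the configuration is stable.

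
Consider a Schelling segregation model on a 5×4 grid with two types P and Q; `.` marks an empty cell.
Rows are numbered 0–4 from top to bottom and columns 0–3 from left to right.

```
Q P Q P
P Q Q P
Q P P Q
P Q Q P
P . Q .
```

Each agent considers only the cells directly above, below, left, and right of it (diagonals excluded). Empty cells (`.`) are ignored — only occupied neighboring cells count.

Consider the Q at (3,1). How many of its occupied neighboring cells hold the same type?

1

Occupied neighbors of (3,1): (2,1)=P, (3,0)=P, (3,2)=Q.
Same type (Q): 1 of 3.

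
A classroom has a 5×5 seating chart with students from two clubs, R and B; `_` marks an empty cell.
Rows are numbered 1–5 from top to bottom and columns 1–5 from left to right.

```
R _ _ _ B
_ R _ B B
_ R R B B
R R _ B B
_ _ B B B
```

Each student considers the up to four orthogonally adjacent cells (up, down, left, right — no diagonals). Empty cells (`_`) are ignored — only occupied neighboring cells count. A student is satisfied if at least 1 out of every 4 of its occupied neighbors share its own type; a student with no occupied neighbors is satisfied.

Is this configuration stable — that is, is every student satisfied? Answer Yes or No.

Yes

(1,1)R 0/0 ok
(1,5)B 1/1 ok
(2,2)R 1/1 ok
(2,4)B 2/2 ok
(2,5)B 3/3 ok
(3,2)R 3/3 ok
(3,3)R 1/2 ok
(3,4)B 3/4 ok
(3,5)B 3/3 ok
(4,1)R 1/1 ok
(4,2)R 2/2 ok
(4,4)B 3/3 ok
(4,5)B 3/3 ok
(5,3)B 1/1 ok
(5,4)B 3/3 ok
(5,5)B 2/2 ok
All meet the threshold, so the configuration is stable.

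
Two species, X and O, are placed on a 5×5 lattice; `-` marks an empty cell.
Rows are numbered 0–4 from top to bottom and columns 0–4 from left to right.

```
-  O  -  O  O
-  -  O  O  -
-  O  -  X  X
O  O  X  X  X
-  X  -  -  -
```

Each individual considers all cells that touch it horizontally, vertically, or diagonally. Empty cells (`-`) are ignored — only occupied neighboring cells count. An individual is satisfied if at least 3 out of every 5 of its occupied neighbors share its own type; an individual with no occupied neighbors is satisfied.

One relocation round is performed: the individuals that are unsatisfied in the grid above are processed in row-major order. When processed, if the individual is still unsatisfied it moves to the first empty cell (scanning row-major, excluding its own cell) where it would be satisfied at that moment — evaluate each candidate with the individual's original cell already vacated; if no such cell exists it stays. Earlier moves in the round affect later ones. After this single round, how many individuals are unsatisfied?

0

Initially unsatisfied (in order): (3,1), (4,1).
  (3,1) → (0,0).
  (4,1) → (4,2).
Resulting grid:
O O - O O
- - O O -
- O - X X
O - X X X
- - X - -
All satisfied now.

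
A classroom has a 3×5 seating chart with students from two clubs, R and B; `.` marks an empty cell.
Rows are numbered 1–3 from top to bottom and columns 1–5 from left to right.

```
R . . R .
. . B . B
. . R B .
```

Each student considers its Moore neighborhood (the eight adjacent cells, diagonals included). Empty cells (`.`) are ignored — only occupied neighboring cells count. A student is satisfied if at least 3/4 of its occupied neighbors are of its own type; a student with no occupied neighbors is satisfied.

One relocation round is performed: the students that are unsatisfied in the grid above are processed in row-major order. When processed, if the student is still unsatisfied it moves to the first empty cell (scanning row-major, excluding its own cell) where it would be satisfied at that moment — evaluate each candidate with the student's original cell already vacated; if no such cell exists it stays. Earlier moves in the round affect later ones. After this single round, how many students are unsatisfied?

0

Initially unsatisfied (in order): (1,4), (2,3), (2,5), (3,3), (3,4).
  (1,4) → (2,1).
  (2,3) → (1,3).
  (2,5): now satisfied by earlier moves; stays.
  (3,3) → (3,1).
  (3,4): now satisfied by earlier moves; stays.
Resulting grid:
R . B . .
R . . . B
R . . B .
All satisfied now.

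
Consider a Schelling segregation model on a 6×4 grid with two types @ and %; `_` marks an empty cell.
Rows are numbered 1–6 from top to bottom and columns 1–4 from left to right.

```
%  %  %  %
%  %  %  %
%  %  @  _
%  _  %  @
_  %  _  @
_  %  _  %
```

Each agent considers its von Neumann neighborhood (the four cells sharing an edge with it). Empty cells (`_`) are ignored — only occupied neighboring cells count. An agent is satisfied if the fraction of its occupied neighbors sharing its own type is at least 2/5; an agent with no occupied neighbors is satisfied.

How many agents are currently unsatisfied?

(1,1)% 2/2 ✓
(1,2)% 3/3 ✓
(1,3)% 3/3 ✓
(1,4)% 2/2 ✓
(2,1)% 3/3 ✓
(2,2)% 4/4 ✓
(2,3)% 3/4 ✓
(2,4)% 2/2 ✓
(3,1)% 3/3 ✓
(3,2)% 2/3 ✓
(3,3)@ 0/3 ✗
(4,1)% 1/1 ✓
(4,3)% 0/2 ✗
(4,4)@ 1/2 ✓
(5,2)% 1/1 ✓
(5,4)@ 1/2 ✓
(6,2)% 1/1 ✓
(6,4)% 0/1 ✗
Unsatisfied: (3,3), (4,3), (6,4) — 3 in total.

3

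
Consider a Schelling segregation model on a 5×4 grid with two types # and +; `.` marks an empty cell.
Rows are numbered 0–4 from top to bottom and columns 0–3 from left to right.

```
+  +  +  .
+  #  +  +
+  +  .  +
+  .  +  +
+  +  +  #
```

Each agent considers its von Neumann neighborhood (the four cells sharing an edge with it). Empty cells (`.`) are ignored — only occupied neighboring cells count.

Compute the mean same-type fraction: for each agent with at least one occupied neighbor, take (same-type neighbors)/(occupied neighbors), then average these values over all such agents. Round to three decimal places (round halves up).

0.755

Row 0: (0,0)+ 2/2 · (0,1)+ 2/3 · (0,2)+ 2/2
Row 1: (1,0)+ 2/3 · (1,1)# 0/4 · (1,2)+ 2/3 · (1,3)+ 2/2
Row 2: (2,0)+ 3/3 · (2,1)+ 1/2 · (2,3)+ 2/2
Row 3: (3,0)+ 2/2 · (3,2)+ 2/2 · (3,3)+ 2/3
Row 4: (4,0)+ 2/2 · (4,1)+ 2/2 · (4,2)+ 2/3 · (4,3)# 0/2
Sum over 17 agents: 2/2 + 2/3 + 2/2 + 2/3 + 0/4 + 2/3 + 2/2 + 3/3 + 1/2 + 2/2 + 2/2 + 2/2 + 2/3 + 2/2 + 2/2 + 2/3 + 0/2 = 77/6; mean = 77/6 ÷ 17 = 77/102 = 0.754901… → 0.755.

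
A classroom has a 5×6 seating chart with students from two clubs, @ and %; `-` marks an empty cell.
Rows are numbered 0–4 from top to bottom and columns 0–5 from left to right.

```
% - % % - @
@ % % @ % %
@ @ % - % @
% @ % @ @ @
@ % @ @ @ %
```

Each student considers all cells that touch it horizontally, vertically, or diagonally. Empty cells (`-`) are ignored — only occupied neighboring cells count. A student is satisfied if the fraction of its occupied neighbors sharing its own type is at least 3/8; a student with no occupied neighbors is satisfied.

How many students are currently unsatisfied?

Row 0: (0,0)% 1/2 satisfied · (0,2)% 3/4 satisfied · (0,3)% 3/4 satisfied · (0,5)@ 0/2 not
Row 1: (1,0)@ 2/4 satisfied · (1,1)% 4/7 satisfied · (1,2)% 4/6 satisfied · (1,3)@ 0/6 not · (1,4)% 3/6 satisfied · (1,5)% 2/4 satisfied
Row 2: (2,0)@ 3/5 satisfied · (2,1)@ 3/8 satisfied · (2,2)% 3/7 satisfied · (2,4)% 2/7 not · (2,5)@ 2/5 satisfied
Row 3: (3,0)% 1/5 not · (3,1)@ 4/8 satisfied · (3,2)% 2/7 not · (3,3)@ 4/7 satisfied · (3,4)@ 5/7 satisfied · (3,5)@ 3/5 satisfied
Row 4: (4,0)@ 1/3 not · (4,1)% 2/5 satisfied · (4,2)@ 3/5 satisfied · (4,3)@ 4/5 satisfied · (4,4)@ 4/5 satisfied · (4,5)% 0/3 not
Unsatisfied: (0,5), (1,3), (2,4), (3,0), (3,2), (4,0), (4,5) — 7 in total.

7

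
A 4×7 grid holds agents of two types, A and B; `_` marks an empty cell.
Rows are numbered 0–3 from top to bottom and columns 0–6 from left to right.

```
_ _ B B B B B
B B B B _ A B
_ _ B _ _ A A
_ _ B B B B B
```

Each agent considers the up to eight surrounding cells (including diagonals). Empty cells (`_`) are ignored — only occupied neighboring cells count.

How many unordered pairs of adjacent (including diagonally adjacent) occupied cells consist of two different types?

Scan each occupied cell's neighbors to the right and below (and the two forward diagonals) so each pair is counted once.
Row 0: B(0,2)–B(0,3)= B(0,2)–B(1,2)= B(0,2)–B(1,3)= B(0,2)–B(1,1)= B(0,3)–B(0,4)= B(0,3)–B(1,3)= B(0,3)–B(1,2)= B(0,4)–B(0,5)= B(0,4)–A(1,5)≠ B(0,4)–B(1,3)= B(0,5)–B(0,6)= B(0,5)–A(1,5)≠ B(0,5)–B(1,6)= B(0,6)–B(1,6)= B(0,6)–A(1,5)≠  → 3/15 unlike.
Row 1: B(1,0)–B(1,1)= B(1,1)–B(1,2)= B(1,1)–B(2,2)= B(1,2)–B(1,3)= B(1,2)–B(2,2)= B(1,3)–B(2,2)= A(1,5)–B(1,6)≠ A(1,5)–A(2,5)= A(1,5)–A(2,6)= B(1,6)–A(2,6)≠ B(1,6)–A(2,5)≠  → 3/11 unlike.
Row 2: B(2,2)–B(3,2)= B(2,2)–B(3,3)= A(2,5)–A(2,6)= A(2,5)–B(3,5)≠ A(2,5)–B(3,6)≠ A(2,5)–B(3,4)≠ A(2,6)–B(3,6)≠ A(2,6)–B(3,5)≠  → 5/8 unlike.
Row 3: B(3,2)–B(3,3)= B(3,3)–B(3,4)= B(3,4)–B(3,5)= B(3,5)–B(3,6)=  → 0/4 unlike.
Total adjacent occupied pairs: 38; unlike-type pairs: 11.

11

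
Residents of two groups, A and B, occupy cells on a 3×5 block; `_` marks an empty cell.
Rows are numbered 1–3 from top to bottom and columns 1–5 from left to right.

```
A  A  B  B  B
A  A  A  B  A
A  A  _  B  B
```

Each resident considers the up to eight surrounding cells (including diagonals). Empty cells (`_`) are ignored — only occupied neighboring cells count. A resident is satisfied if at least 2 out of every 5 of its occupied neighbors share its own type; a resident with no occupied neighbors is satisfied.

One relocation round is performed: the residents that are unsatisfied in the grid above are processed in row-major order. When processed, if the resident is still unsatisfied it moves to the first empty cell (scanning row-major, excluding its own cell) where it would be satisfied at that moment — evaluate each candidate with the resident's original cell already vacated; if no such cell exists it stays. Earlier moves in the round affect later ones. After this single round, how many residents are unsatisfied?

Initially unsatisfied (in order): (2,5).
  (2,5) → (3,3).
Resulting grid:
A A B B B
A A A B _
A A A B B
All satisfied now.

0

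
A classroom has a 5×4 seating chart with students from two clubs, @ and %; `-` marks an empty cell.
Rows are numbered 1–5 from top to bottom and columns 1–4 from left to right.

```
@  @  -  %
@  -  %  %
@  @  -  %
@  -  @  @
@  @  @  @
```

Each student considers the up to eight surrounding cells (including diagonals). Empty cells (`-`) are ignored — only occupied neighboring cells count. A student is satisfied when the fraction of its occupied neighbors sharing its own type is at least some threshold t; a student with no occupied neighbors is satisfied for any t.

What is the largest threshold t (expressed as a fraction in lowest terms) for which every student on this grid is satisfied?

1/2

Row 1: (1,1)@ 2/2 · (1,2)@ 2/3 · (1,4)% 2/2
Row 2: (2,1)@ 4/4 · (2,3)% 3/5 · (2,4)% 3/3
Row 3: (3,1)@ 3/3 · (3,2)@ 4/5 · (3,4)% 2/4
Row 4: (4,1)@ 4/4 · (4,3)@ 5/6 · (4,4)@ 3/4
Row 5: (5,1)@ 2/2 · (5,2)@ 4/4 · (5,3)@ 4/4 · (5,4)@ 3/3
The smallest same-type fraction is 2/4 at (3,4), which reduces to 1/2. Any threshold above that leaves this student unsatisfied.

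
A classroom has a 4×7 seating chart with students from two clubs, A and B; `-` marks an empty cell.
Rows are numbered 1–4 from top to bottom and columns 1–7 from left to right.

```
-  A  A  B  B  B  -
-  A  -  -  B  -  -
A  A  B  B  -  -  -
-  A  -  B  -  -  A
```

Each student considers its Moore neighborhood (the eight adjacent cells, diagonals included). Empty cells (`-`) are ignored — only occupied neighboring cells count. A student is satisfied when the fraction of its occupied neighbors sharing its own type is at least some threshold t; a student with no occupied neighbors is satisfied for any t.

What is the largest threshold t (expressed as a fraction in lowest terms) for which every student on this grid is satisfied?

2/5

(1,2)A 2/2
(1,3)A 2/3
(1,4)B 2/3
(1,5)B 3/3
(1,6)B 2/2
(2,2)A 4/5
(2,5)B 4/4
(3,1)A 3/3
(3,2)A 3/4
(3,3)B 2/5
(3,4)B 3/3
(4,2)A 2/3
(4,4)B 2/2
(4,7)A — no occupied neighbors
The smallest same-type fraction is 2/5 at (3,3), which reduces to 2/5. Any threshold above that leaves this student unsatisfied.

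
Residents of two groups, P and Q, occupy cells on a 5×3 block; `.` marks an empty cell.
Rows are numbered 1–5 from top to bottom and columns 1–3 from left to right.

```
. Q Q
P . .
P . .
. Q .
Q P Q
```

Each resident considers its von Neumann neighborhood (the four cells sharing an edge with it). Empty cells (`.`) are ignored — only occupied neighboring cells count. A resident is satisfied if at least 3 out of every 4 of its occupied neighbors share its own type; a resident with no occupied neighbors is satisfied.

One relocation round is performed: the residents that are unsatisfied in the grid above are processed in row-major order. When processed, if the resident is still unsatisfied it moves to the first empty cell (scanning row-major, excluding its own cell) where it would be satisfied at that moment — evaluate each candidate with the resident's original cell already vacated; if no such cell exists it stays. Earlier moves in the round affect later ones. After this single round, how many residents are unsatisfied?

0

Initially unsatisfied (in order): (4,2), (5,1), (5,2), (5,3).
  (4,2) → (2,3).
  (5,1) → (3,3).
  (5,2) → (4,1).
  (5,3): now satisfied by earlier moves; stays.
Resulting grid:
. Q Q
P . Q
P . Q
P . .
. . Q
All satisfied now.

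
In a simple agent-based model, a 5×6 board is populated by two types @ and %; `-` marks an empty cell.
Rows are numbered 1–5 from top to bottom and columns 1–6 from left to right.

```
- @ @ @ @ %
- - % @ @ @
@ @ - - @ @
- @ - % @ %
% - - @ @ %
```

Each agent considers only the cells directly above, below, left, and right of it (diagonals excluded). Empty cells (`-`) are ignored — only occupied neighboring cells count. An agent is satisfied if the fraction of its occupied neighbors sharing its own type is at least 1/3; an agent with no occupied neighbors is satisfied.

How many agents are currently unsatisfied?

3

(1,2)@ 1/1 ✓
(1,3)@ 2/3 ✓
(1,4)@ 3/3 ✓
(1,5)@ 2/3 ✓
(1,6)% 0/2 ✗
(2,3)% 0/2 ✗
(2,4)@ 2/3 ✓
(2,5)@ 4/4 ✓
(2,6)@ 2/3 ✓
(3,1)@ 1/1 ✓
(3,2)@ 2/2 ✓
(3,5)@ 3/3 ✓
(3,6)@ 2/3 ✓
(4,2)@ 1/1 ✓
(4,4)% 0/2 ✗
(4,5)@ 2/4 ✓
(4,6)% 1/3 ✓
(5,1)% 0/0 ✓
(5,4)@ 1/2 ✓
(5,5)@ 2/3 ✓
(5,6)% 1/2 ✓
Unsatisfied: (1,6), (2,3), (4,4) — 3 in total.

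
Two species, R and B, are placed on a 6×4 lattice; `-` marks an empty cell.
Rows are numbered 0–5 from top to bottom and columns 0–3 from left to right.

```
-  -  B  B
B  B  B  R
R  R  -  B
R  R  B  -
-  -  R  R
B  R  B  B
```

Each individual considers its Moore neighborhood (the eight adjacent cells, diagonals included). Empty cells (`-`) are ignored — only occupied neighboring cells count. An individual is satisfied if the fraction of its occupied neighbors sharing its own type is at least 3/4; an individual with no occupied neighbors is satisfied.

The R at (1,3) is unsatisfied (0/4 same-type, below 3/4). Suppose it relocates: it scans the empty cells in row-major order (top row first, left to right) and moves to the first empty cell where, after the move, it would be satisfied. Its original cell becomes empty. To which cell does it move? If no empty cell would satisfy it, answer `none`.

(4,0)

Vacating (1,3). Empty cells in order:
  (0,0): 0/2 same-type → still unsatisfied.
  (0,1): 0/4 same-type → still unsatisfied.
  (2,2): 2/6 same-type → still unsatisfied.
  (3,3): 2/4 same-type → still unsatisfied.
  (4,0): 3/4 same-type → satisfied — stop here.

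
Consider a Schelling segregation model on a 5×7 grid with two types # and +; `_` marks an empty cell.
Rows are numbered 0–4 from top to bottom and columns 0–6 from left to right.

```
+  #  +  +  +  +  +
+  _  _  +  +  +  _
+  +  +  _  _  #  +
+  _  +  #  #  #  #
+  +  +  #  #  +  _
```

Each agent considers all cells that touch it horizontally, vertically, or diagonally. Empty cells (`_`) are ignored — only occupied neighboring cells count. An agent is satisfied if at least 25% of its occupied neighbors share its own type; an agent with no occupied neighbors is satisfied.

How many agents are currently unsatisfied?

(0,0)+ 1/2 satisfied
(0,1)# 0/3 not
(0,2)+ 2/3 satisfied
(0,3)+ 4/4 satisfied
(0,4)+ 5/5 satisfied
(0,5)+ 4/4 satisfied
(0,6)+ 2/2 satisfied
(1,0)+ 3/4 satisfied
(1,3)+ 5/5 satisfied
(1,4)+ 5/6 satisfied
(1,5)+ 5/6 satisfied
(2,0)+ 3/3 satisfied
(2,1)+ 5/5 satisfied
(2,2)+ 3/4 satisfied
(2,5)# 3/6 satisfied
(2,6)+ 1/4 satisfied
(3,0)+ 4/4 satisfied
(3,2)+ 4/6 satisfied
(3,3)# 3/6 satisfied
(3,4)# 5/6 satisfied
(3,5)# 4/6 satisfied
(3,6)# 2/4 satisfied
(4,0)+ 2/2 satisfied
(4,1)+ 4/4 satisfied
(4,2)+ 2/4 satisfied
(4,3)# 3/5 satisfied
(4,4)# 4/5 satisfied
(4,5)+ 0/4 not
Unsatisfied: (0,1), (4,5) — 2 in total.

2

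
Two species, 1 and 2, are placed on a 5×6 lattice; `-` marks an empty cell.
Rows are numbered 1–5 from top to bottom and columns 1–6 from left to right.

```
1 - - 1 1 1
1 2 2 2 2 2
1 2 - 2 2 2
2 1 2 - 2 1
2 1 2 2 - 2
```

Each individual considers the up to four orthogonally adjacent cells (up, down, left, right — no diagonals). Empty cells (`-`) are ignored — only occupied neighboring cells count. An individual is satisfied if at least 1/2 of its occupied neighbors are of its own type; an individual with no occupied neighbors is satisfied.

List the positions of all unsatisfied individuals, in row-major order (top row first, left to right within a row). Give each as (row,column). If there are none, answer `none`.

(3,1), (3,2), (4,1), (4,2), (4,6), (5,2), (5,6)

(1,1)1 1/1 ok
(1,4)1 1/2 ok
(1,5)1 2/3 ok
(1,6)1 1/2 ok
(2,1)1 2/3 ok
(2,2)2 2/3 ok
(2,3)2 2/2 ok
(2,4)2 3/4 ok
(2,5)2 3/4 ok
(2,6)2 2/3 ok
(3,1)1 1/3 unhappy
(3,2)2 1/3 unhappy
(3,4)2 2/2 ok
(3,5)2 4/4 ok
(3,6)2 2/3 ok
(4,1)2 1/3 unhappy
(4,2)1 1/4 unhappy
(4,3)2 1/2 ok
(4,5)2 1/2 ok
(4,6)1 0/3 unhappy
(5,1)2 1/2 ok
(5,2)1 1/3 unhappy
(5,3)2 2/3 ok
(5,4)2 1/1 ok
(5,6)2 0/1 unhappy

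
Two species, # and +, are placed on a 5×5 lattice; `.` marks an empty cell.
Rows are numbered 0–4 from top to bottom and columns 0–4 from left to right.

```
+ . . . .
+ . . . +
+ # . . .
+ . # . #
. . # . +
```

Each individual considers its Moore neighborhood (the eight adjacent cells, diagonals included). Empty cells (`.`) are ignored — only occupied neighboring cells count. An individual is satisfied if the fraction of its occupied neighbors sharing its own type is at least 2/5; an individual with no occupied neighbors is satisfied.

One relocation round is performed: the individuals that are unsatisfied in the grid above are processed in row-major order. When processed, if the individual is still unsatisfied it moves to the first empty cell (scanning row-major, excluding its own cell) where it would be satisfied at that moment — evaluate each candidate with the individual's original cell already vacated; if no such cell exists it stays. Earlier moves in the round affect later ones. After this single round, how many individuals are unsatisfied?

Initially unsatisfied (in order): (2,1), (3,4), (4,4).
  (2,1) → (0,2).
  (3,4) → (0,3).
  (4,4): now satisfied by earlier moves; stays.
Resulting grid:
+ . # # .
+ . . . +
+ . . . .
+ . # . .
. . # . +
Unsatisfied now: (1,4).

1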